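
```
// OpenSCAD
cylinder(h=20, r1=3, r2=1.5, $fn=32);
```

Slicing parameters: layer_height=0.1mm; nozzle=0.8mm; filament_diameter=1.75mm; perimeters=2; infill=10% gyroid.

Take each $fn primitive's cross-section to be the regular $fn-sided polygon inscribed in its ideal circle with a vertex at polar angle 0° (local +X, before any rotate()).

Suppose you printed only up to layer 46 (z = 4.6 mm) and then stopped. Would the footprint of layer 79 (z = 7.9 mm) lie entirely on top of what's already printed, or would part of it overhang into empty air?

Compare the two slices. At z = 4.6: the cone: at t=0.230 of its height the radius interpolates to r₁+(r₂−r₁)t = 2.655, giving a regular 32-gon of that circumradius (area = (32/2)·2.655²·sin(360°/32) = 22.00 mm²). At z = 7.9: the cone contributes a regular 32-gon of circumradius 2.407 (interpolated between r1=3 and r2=1.5 at t=0.395) (area = (32/2)·2.407²·sin(360°/32) = 18.09 mm²). Checking containment: the cross-section at z = 7.9 is a subset of the cross-section at z = 4.6.

entirely on top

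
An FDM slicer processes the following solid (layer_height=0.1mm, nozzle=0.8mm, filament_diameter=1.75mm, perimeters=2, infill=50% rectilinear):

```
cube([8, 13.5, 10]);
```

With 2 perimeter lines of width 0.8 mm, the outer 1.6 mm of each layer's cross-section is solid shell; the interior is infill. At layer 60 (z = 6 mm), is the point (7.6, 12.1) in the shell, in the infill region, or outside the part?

At z = 6 mm: the cube is present — its section is the full 8×13.5 rectangle. Overall, the cross-section is a single solid region. The nearest boundary edge runs (8.00, 0.00)→(8.00, 13.50); distance from the point to it = 0.40 mm. The point is inside the cross-section, 0.40 mm from the nearest boundary — within the 1.6 mm shell band (2 × 0.8).

shell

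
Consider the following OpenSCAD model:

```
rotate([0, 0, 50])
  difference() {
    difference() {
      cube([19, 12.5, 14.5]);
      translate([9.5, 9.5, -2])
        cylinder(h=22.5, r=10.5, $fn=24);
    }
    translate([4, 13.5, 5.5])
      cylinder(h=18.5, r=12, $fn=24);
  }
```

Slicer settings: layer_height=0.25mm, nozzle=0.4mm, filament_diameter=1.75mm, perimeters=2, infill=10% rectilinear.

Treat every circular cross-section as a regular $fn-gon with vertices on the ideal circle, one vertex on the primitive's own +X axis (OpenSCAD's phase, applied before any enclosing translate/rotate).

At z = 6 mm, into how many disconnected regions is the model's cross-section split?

At z = 6 mm: the cube (footprint 19×12.5) is included at this height; the cylinder at (9.5, 9.5): section is a regular 24-gon, circumradius r=10.5; After the difference (first − rest): starting from the 19×12.5 cube, the r=10.5 cylinder at (9.5, 9.5) partially overlaps it — only the 217.29 mm² overlap (of its 342.42 mm²) is removed, clipping the outline — 2 connected regions; the cylinder at (4, 13.5): section is a regular 24-gon, circumradius r=12; Taking the first minus the rest: starting from the result so far, the r=12 cylinder at (4, 13.5) partially overlaps it — only the 3.25 mm² overlap (of its 447.24 mm²) is removed, clipping the outline — 2 connected regions; (rotated 50° about Z; rotation is an isometry so areas/perimeters/island counts are preserved). The result has 2 disconnected regions.

2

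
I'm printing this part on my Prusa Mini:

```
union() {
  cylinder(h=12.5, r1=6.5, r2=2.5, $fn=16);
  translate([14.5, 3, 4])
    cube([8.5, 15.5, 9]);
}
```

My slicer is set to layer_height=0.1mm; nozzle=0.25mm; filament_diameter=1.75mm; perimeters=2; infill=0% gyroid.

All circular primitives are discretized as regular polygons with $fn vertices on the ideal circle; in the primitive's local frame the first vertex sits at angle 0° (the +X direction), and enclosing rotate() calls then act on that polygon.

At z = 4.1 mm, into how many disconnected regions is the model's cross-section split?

2

At z = 4.1 mm: the cone: at t=0.328 of its height the radius interpolates to r₁+(r₂−r₁)t = 5.188, giving a regular 16-gon of that circumradius; the 8.5×15.5 cube at (14.5, 3) contributes its full rectangle; Taking the union: the 2 present regions are separate (no shared area or edge), so areas and boundary lengths simply add and each stays a separate island — 2 connected regions. The result has 2 disconnected regions.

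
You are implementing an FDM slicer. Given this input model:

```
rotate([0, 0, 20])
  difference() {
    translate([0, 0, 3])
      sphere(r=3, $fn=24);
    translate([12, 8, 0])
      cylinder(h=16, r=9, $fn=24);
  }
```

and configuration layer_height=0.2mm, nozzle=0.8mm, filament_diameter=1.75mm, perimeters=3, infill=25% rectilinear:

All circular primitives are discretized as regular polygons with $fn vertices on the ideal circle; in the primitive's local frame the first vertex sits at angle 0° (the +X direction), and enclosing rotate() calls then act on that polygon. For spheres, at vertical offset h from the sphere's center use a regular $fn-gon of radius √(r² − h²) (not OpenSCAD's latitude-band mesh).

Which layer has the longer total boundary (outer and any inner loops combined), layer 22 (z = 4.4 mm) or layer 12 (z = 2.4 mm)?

Layer 22 (z = 4.4): the r=3 sphere contributes a regular 24-gon of circumradius √(3²−1.4²) = 2.653 (perimeter = 2·24·2.653·sin(180°/24) = 16.62 mm); the cylinder at (12, 8): section is a regular 24-gon, circumradius r=9 (perimeter = 2·24·9.000·sin(180°/24) = 56.39 mm); After the difference (first − rest): starting from the r=3 sphere, the r=9 cylinder at (12, 8) misses the remaining region (no effect) — boundary = 16.62 mm; (whole slice rotated 20° about Z — lengths, areas and connectivity unchanged). So its perimeter = 16.62 mm. Layer 12 (z = 2.4): the r=3 sphere slices to a regular 24-gon of circumradius 2.939 (√(r²−h²) with h=0.6 from center) (perimeter = 2·24·2.939·sin(180°/24) = 18.42 mm); the r=9 cylinder at (12, 8) contributes a regular 24-gon of circumradius 9 (perimeter = 2·24·9.000·sin(180°/24) = 56.39 mm); After the difference (first − rest): starting from the r=3 sphere, the r=9 cylinder at (12, 8) misses the remaining region (no effect) — boundary = 18.42 mm; (rotated 20° about Z; rotation is an isometry so areas/perimeters/island counts are preserved). So its perimeter = 18.42 mm. Layer 12 is larger (18.42 vs 16.62 mm).

layer 12 (z = 2.4 mm)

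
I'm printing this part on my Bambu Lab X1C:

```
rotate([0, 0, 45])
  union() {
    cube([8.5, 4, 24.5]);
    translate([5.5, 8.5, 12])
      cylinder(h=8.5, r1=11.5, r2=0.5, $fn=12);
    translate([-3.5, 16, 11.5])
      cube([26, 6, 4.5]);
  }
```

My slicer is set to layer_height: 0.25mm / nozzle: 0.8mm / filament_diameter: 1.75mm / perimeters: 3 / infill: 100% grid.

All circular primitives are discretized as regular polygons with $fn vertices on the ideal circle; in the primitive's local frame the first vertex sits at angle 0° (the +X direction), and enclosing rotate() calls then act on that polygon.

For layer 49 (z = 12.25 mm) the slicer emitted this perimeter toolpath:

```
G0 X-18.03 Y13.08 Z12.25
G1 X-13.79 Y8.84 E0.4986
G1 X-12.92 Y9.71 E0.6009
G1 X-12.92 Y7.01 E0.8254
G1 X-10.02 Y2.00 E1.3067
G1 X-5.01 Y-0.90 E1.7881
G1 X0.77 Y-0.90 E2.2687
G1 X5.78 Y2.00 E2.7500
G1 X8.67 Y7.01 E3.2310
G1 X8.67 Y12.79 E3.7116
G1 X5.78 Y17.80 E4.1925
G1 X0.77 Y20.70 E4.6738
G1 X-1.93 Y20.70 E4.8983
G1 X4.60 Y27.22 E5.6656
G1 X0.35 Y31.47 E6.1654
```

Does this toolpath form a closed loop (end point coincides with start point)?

no

Start point (G0): (-18.03, 13.08). End point (last G1): the path does not return to the start — open.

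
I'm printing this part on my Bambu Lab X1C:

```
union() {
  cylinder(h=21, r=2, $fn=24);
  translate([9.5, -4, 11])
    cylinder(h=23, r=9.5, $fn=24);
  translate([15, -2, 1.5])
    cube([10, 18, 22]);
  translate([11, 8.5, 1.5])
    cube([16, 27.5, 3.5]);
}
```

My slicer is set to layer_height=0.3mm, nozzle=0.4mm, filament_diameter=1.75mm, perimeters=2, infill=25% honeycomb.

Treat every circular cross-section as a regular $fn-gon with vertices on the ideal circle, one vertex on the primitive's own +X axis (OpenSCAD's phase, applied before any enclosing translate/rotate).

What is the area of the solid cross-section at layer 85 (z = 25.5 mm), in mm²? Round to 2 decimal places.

At z = 25.5 mm: the cylinder is absent (z outside [0, 21]); the cylinder at (9.5, -4): section is a regular 24-gon, circumradius r=9.5 (area = (24/2)·9.500²·sin(360°/24) = 280.30 mm²); the cube at (15, -2) is not intersected at this z (z outside [1.5, 23.5]); the cube at (11, 8.5) is absent (z outside [1.5, 5]); Taking the union: only the r=9.5 cylinder at (9.5, -4) is present, so the union is just that shape — area = 280.30 mm². Overall, the cross-section is a single solid region. Net area = 280.30 mm².

280.30 mm²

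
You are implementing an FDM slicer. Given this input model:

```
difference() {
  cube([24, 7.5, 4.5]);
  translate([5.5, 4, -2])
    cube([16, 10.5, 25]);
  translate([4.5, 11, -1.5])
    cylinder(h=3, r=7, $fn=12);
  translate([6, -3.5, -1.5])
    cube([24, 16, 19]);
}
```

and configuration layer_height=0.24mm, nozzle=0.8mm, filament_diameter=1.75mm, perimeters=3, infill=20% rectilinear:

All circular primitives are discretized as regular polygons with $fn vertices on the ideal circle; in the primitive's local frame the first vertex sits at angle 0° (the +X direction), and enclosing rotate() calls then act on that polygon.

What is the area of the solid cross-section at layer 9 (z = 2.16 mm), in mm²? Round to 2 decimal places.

At z = 2.16 mm: the cube is present — its section is the full 24×7.5 rectangle (area 180.00 mm²); the cube at (5.5, 4) is present — its section is the full 16×10.5 rectangle (area 168.00 mm²); the cylinder at (4.5, 11) does not reach this height (z outside [-1.5, 1.5]); the cube at (6, -3.5) is present — its section is the full 24×16 rectangle (area 384.00 mm²); Subtracting the remaining from the first: starting from the 24×7.5 cube (180.00 mm²), the 16×10.5 cube at (5.5, 4) partially overlaps it — only the 56.00 mm² overlap (of its 168.00 mm²) is removed, clipping the outline; the 24×16 cube at (6, -3.5) partially overlaps it — only the 80.75 mm² overlap (of its 384.00 mm²) is removed, clipping the outline — area = 43.25 mm². Overall, the cross-section is a single solid region. Net area = 43.25 mm².

43.25 mm²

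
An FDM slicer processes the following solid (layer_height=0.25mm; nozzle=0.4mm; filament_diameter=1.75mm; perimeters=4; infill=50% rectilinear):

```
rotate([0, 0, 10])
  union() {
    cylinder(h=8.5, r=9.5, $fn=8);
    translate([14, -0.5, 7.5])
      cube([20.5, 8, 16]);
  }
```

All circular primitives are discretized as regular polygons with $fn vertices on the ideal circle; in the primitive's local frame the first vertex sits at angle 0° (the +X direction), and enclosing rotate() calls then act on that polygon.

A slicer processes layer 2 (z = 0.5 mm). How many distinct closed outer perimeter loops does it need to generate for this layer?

1

At z = 0.5 mm: the r=9.5 cylinder contributes a regular 8-gon of circumradius 9.5; the cube at (14, -0.5) is absent (z outside [7.5, 23.5]); Combining (union): only the r=9.5 cylinder is present, so the union is just that shape — 1 connected region; (rotated 10° about Z; rotation is an isometry so areas/perimeters/island counts are preserved). The result has 1 disconnected region.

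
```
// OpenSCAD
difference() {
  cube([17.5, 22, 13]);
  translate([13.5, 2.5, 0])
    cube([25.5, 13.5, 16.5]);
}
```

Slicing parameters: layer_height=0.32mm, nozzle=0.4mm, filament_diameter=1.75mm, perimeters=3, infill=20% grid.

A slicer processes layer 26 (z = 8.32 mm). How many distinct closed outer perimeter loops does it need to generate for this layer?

At z = 8.32 mm: the cube (footprint 17.5×22) is included at this height; the cube at (13.5, 2.5) is present — its section is the full 25.5×13.5 rectangle; Subtracting the remaining from the first: starting from the 17.5×22 cube, the 25.5×13.5 cube at (13.5, 2.5) partially overlaps it — only the 54.00 mm² overlap (of its 344.25 mm²) is removed, clipping the outline — 1 connected region. The result has 1 disconnected region.

1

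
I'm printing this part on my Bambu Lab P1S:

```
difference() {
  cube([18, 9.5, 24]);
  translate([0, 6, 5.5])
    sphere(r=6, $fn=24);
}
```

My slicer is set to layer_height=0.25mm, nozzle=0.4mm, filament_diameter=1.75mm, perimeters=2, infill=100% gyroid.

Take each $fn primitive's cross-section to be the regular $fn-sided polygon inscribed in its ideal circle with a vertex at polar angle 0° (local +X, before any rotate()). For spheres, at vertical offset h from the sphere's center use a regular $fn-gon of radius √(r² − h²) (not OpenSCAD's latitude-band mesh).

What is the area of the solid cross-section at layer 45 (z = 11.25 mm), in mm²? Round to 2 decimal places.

166.44 mm²

At z = 11.25 mm: the 18×9.5 cube contributes its full rectangle (area 171.00 mm²); the r=6 sphere at (0, 6) contributes a regular 24-gon of circumradius √(6²−5.75²) = 1.714 (area = (24/2)·1.714²·sin(360°/24) = 9.12 mm²); Taking the first minus the rest: starting from the 18×9.5 cube (171.00 mm²), the r=6 sphere at (0, 6) partially overlaps it — only the 4.56 mm² overlap (of its 9.12 mm²) is removed, clipping the outline — area = 166.44 mm². Overall, the cross-section is a single solid region. Net area = 166.44 mm².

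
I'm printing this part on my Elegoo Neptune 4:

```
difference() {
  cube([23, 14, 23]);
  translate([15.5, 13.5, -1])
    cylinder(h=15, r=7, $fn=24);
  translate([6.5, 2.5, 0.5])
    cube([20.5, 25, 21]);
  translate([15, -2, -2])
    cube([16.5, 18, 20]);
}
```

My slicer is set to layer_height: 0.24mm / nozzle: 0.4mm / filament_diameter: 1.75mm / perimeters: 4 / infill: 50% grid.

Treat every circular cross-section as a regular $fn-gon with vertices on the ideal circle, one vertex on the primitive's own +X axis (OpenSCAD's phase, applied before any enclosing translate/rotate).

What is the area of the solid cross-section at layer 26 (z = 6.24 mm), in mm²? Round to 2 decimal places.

112.25 mm²

At z = 6.24 mm: the cube is present — its section is the full 23×14 rectangle (area 322.00 mm²); the r=7 cylinder at (15.5, 13.5) contributes a regular 24-gon of circumradius 7 (area = (24/2)·7.000²·sin(360°/24) = 152.19 mm²); the 20.5×25 cube at (6.5, 2.5) contributes its full rectangle (area 512.50 mm²); the cube at (15, -2) is present — its section is the full 16.5×18 rectangle (area 297.00 mm²); Taking the first minus the rest: starting from the 23×14 cube (322.00 mm²), the r=7 cylinder at (15.5, 13.5) partially overlaps it — only the 83.06 mm² overlap (of its 152.19 mm²) is removed, clipping the outline; the 20.5×25 cube at (6.5, 2.5) partially overlaps it — only the 106.69 mm² overlap (of its 512.50 mm²) is removed, clipping the outline; the 16.5×18 cube at (15, -2) partially overlaps it — only the 20.00 mm² overlap (of its 297.00 mm²) is removed, clipping the outline — area = 112.25 mm². Overall, the cross-section is a single solid region. Net area = 112.25 mm².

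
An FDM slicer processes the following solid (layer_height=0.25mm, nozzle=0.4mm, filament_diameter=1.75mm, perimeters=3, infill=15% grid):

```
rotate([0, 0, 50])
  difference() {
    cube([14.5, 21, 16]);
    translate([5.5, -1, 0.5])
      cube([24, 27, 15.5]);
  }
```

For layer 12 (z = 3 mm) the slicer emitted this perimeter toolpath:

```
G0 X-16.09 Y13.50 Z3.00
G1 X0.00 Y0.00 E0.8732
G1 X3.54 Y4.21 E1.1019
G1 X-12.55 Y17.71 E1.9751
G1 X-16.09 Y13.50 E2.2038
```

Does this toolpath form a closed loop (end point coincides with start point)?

Start point (G0): (-16.09, 13.50). End point (last G1): the path returns to the start — closed.

yes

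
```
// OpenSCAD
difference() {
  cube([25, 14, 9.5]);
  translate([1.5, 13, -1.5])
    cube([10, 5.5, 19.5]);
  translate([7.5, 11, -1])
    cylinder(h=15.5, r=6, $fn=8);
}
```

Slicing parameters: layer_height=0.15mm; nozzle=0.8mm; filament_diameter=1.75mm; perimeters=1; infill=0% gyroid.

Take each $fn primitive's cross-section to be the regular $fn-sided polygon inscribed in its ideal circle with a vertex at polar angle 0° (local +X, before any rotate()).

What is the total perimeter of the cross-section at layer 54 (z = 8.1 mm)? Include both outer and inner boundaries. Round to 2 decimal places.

At z = 8.1 mm: the cube is present — its section is the full 25×14 rectangle (perimeter 78.00 mm); the cube at (1.5, 13) is present — its section is the full 10×5.5 rectangle (perimeter 31.00 mm); the r=6 cylinder at (7.5, 11) gives a regular 8-gon of circumradius 6 (constant along its height) (perimeter = 2·8·6.000·sin(180°/8) = 36.74 mm); After the difference (first − rest): starting from the 25×14 cube, the 10×5.5 cube at (1.5, 13) partially overlaps it — only the 10.00 mm² overlap (of its 55.00 mm²) is removed, clipping the outline; the r=6 cylinder at (7.5, 11) partially overlaps it — only the 74.22 mm² overlap (of its 101.82 mm²) is removed, clipping the outline — boundary = 92.85 mm. Overall, the cross-section is a single solid region. Total boundary length (outer) = 92.85 mm.

92.85 mm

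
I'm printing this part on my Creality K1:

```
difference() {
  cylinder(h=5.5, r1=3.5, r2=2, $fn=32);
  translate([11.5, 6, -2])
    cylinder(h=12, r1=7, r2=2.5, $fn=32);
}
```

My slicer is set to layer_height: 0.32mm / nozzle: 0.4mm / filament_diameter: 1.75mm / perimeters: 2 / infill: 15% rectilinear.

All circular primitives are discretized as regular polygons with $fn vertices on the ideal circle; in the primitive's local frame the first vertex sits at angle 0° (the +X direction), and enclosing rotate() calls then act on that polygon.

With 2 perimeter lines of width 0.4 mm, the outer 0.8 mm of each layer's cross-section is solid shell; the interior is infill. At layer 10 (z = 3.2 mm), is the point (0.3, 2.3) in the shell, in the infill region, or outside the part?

At z = 3.2 mm: the cone: at t=0.582 of its height the radius interpolates to r₁+(r₂−r₁)t = 2.627, giving a regular 32-gon of that circumradius; the cone at (11.5, 6): at t=0.433 of its height the radius interpolates to r₁+(r₂−r₁)t = 5.050, giving a regular 32-gon of that circumradius; After the difference (first − rest): starting from the cone, the cone at (11.5, 6) misses the remaining region (no effect) — 1 connected region. Overall, the cross-section is a single solid region. The nearest boundary edge runs (0.00, 2.63)→(0.51, 2.58); distance from the point to it = 0.30 mm. The point is inside the cross-section, 0.30 mm from the nearest boundary — within the 0.8 mm shell band (2 × 0.4).

shell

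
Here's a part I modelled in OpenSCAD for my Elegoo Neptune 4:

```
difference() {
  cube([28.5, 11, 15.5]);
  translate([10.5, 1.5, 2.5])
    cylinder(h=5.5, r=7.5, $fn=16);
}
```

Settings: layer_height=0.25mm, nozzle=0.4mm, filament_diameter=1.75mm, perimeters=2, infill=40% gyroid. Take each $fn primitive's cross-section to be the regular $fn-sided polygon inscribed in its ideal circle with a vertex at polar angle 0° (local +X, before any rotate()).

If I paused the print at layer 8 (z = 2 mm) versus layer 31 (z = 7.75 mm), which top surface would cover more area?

Layer 8 (z = 2): the 28.5×11 cube contributes its full rectangle (area 313.50 mm²); the cylinder at (10.5, 1.5) is absent (z outside [2.5, 8]); Taking the first minus the rest: none of the subtracted shapes is present at this height, so the 28.5×11 cube is unchanged — area = 313.50 mm². So its area = 313.50 mm². Layer 31 (z = 7.75): the cube (footprint 28.5×11) is included at this height (area 313.50 mm²); the r=7.5 cylinder at (10.5, 1.5) contributes a regular 16-gon of circumradius 7.5 (area = (16/2)·7.500²·sin(360°/16) = 172.21 mm²); Subtracting the remaining from the first: starting from the 28.5×11 cube (313.50 mm²), the r=7.5 cylinder at (10.5, 1.5) partially overlaps it — only the 108.16 mm² overlap (of its 172.21 mm²) is removed, clipping the outline — area = 205.34 mm². So its area = 205.34 mm². Layer 8 is larger (313.50 vs 205.34 mm²).

layer 8 (z = 2 mm)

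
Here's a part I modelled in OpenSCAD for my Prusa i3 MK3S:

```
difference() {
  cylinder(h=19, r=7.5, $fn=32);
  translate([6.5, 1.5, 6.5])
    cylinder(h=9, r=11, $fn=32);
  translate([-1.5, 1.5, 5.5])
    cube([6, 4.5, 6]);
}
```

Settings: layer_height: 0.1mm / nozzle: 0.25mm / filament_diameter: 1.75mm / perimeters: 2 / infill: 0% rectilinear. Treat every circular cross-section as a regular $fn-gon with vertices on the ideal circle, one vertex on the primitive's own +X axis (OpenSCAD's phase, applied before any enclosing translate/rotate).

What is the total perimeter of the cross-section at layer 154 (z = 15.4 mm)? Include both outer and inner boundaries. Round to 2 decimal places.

36.65 mm

At z = 15.4 mm: the r=7.5 cylinder contributes a regular 32-gon of circumradius 7.5 (perimeter = 2·32·7.500·sin(180°/32) = 47.05 mm); the r=11 cylinder at (6.5, 1.5) contributes a regular 32-gon of circumradius 11 (perimeter = 2·32·11.000·sin(180°/32) = 69.00 mm); the cube at (-1.5, 1.5) is absent (z outside [5.5, 11.5]); After the difference (first − rest): starting from the r=7.5 cylinder, the r=11 cylinder at (6.5, 1.5) partially overlaps it — only the 138.07 mm² overlap (of its 377.69 mm²) is removed, clipping the outline — boundary = 36.65 mm. Overall, the cross-section is a single solid region. Total boundary length (outer) = 36.65 mm.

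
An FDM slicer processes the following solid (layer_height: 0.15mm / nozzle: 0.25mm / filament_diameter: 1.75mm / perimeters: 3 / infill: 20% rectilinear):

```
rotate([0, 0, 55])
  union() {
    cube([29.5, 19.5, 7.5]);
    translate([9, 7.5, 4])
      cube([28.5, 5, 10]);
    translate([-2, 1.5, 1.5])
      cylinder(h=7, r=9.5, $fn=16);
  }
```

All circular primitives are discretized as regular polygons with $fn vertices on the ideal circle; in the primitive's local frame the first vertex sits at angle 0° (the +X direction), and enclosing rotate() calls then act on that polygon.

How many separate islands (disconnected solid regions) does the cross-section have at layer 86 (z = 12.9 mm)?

At z = 12.9 mm: the cube is absent (z outside [0, 7.5]); the cube at (9, 7.5) (footprint 28.5×5) is included at this height; the cylinder at (-2, 1.5) is absent (z outside [1.5, 8.5]); Taking the union: only the 28.5×5 cube at (9, 7.5) is present, so the union is just that shape — 1 connected region; (whole slice rotated 55° about Z — lengths, areas and connectivity unchanged). Overall, the cross-section is a single solid region. Island count = 1.

1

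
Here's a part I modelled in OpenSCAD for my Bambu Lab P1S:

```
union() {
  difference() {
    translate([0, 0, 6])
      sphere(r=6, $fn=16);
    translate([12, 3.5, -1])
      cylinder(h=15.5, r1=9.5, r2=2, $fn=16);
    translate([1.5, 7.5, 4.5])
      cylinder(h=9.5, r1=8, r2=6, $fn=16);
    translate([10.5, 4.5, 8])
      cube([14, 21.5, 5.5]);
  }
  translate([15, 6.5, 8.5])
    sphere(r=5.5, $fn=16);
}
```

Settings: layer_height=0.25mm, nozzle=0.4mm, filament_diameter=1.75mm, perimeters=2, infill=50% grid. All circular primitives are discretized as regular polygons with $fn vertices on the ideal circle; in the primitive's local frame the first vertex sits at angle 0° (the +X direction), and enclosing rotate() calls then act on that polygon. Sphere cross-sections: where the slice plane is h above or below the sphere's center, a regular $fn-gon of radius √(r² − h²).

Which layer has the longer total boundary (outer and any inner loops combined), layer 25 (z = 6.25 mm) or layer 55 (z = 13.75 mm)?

Layer 25 (z = 6.25): the sphere: section is a regular 16-gon, circumradius = √(r²−h²) = √(6²−0.25²) = 5.995 (perimeter = 2·16·5.995·sin(180°/16) = 37.42 mm); the cone at (12, 3.5) contributes a regular 16-gon of circumradius 5.992 (interpolated between r1=9.5 and r2=2 at t=0.468) (perimeter = 2·16·5.992·sin(180°/16) = 37.41 mm); the cone at (1.5, 7.5): at t=0.184 of its height the radius interpolates to r₁+(r₂−r₁)t = 7.632, giving a regular 16-gon of that circumradius (perimeter = 2·16·7.632·sin(180°/16) = 47.64 mm); the cube at (10.5, 4.5) is absent (z outside [8, 13.5]); Taking the first minus the rest: starting from the r=6 sphere, the cone at (12, 3.5) misses the remaining region (no effect); the cone at (1.5, 7.5) partially overlaps it — only the 44.45 mm² overlap (of its 178.30 mm²) is removed, clipping the outline — boundary = 35.87 mm; the sphere at (15, 6.5): section is a regular 16-gon, circumradius = √(r²−h²) = √(5.5²−2.25²) = 5.019 (perimeter = 2·16·5.019·sin(180°/16) = 31.33 mm); Taking the union: the 2 present regions are separate (no shared area or edge), so areas and boundary lengths simply add and each stays a separate island — boundary = 67.20 mm. So its perimeter = 67.20 mm. Layer 55 (z = 13.75): the sphere is absent (|z−center|=7.750 > r=6); the cone at (12, 3.5) contributes a regular 16-gon of circumradius 2.363 (interpolated between r1=9.5 and r2=2 at t=0.952) (perimeter = 2·16·2.363·sin(180°/16) = 14.75 mm); the cone at (1.5, 7.5) (r1=8→r2=6) has section circumradius 6.053 here — a regular 16-gon (perimeter = 2·16·6.053·sin(180°/16) = 37.79 mm); the cube at (10.5, 4.5) is not intersected at this z (z outside [8, 13.5]); Taking the first minus the rest: the first operand is absent here, so nothing remains; the r=5.5 sphere at (15, 6.5) slices to a regular 16-gon of circumradius 1.639 (√(r²−h²) with h=5.25 from center) (perimeter = 2·16·1.639·sin(180°/16) = 10.23 mm); Merging all regions: only the r=5.5 sphere at (15, 6.5) is present, so the union is just that shape — boundary = 10.23 mm. So its perimeter = 10.23 mm. Layer 25 is larger (67.20 vs 10.23 mm).

layer 25 (z = 6.25 mm)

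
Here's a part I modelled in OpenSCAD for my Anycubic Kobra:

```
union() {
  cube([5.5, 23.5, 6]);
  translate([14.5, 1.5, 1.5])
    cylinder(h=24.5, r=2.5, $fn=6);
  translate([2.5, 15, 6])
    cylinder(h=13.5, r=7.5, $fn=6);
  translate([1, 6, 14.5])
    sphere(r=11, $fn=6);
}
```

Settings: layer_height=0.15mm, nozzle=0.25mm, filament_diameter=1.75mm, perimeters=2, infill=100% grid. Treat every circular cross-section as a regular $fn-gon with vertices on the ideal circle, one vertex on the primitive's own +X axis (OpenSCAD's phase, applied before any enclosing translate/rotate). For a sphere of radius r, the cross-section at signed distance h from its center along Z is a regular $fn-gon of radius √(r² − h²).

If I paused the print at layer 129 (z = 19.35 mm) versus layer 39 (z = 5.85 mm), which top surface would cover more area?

Layer 129 (z = 19.35): the cube does not reach this height (z outside [0, 6]); the r=2.5 cylinder at (14.5, 1.5) gives a regular 6-gon of circumradius 2.5 (constant along its height) (area = (6/2)·2.500²·sin(360°/6) = 16.24 mm²); the r=7.5 cylinder at (2.5, 15) contributes a regular 6-gon of circumradius 7.5 (area = (6/2)·7.500²·sin(360°/6) = 146.14 mm²); the r=11 sphere at (1, 6) slices to a regular 6-gon of circumradius 9.873 (√(r²−h²) with h=4.85 from center) (area = (6/2)·9.873²·sin(360°/6) = 253.25 mm²); Merging all regions: the regions partially overlap — summed areas 415.63 mm² minus the doubly-counted overlap 59.90 mm² gives 355.74 mm² — area = 355.74 mm². So its area = 355.74 mm². Layer 39 (z = 5.85): the cube is present — its section is the full 5.5×23.5 rectangle (area 129.25 mm²); the r=2.5 cylinder at (14.5, 1.5) contributes a regular 6-gon of circumradius 2.5 (area = (6/2)·2.500²·sin(360°/6) = 16.24 mm²); the cylinder at (2.5, 15) does not reach this height (z outside [6, 19.5]); the sphere at (1, 6): section is a regular 6-gon, circumradius = √(r²−h²) = √(11²−8.65²) = 6.795 (area = (6/2)·6.795²·sin(360°/6) = 119.97 mm²); Combining (union): the regions partially overlap — summed areas 265.46 mm² minus the doubly-counted overlap 62.63 mm² gives 202.83 mm² — area = 202.83 mm². So its area = 202.83 mm². Layer 129 is larger (355.74 vs 202.83 mm²).

layer 129 (z = 19.35 mm)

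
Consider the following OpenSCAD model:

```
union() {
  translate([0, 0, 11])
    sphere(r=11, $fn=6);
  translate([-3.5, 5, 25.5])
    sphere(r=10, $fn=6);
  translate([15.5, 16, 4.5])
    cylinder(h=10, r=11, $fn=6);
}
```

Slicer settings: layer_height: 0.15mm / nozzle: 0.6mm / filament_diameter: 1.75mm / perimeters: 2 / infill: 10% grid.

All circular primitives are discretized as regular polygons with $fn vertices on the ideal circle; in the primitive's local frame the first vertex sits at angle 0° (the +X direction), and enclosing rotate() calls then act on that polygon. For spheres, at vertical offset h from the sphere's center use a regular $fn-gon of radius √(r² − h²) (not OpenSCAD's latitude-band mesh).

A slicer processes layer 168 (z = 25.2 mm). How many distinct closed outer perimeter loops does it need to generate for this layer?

1

At z = 25.2 mm: the sphere is not intersected at this z (|z−center|=14.200 > r=11); the sphere at (-3.5, 5): section is a regular 6-gon, circumradius = √(r²−h²) = √(10²−0.3²) = 9.995; the cylinder at (15.5, 16) does not reach this height (z outside [4.5, 14.5]); Merging all regions: only the r=10 sphere at (-3.5, 5) is present, so the union is just that shape — 1 connected region. The result has 1 disconnected region.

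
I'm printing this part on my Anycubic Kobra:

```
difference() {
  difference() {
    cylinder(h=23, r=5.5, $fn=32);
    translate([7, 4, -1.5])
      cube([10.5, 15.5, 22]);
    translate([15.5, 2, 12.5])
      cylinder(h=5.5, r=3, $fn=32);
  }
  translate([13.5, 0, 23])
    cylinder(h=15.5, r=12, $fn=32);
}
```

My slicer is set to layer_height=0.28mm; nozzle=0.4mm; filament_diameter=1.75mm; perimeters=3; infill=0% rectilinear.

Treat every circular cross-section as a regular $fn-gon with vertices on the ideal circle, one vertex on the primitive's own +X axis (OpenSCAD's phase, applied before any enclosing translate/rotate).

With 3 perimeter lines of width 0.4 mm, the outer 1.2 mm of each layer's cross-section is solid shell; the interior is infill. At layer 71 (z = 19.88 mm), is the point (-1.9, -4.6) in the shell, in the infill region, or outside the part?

At z = 19.88 mm: the r=5.5 cylinder contributes a regular 32-gon of circumradius 5.5; the cube at (7, 4) (footprint 10.5×15.5) is included at this height; the cylinder at (15.5, 2) is not intersected at this z (z outside [12.5, 18]); After the difference (first − rest): starting from the r=5.5 cylinder, the 10.5×15.5 cube at (7, 4) misses the remaining region (no effect) — 1 connected region; the cylinder at (13.5, 0) does not reach this height (z outside [23, 38.5]); After the difference (first − rest): none of the subtracted shapes is present at this height, so that combined region is unchanged — 1 connected region. Overall, the cross-section is a single solid region. The nearest boundary edge runs (-1.07, -5.39)→(-2.10, -5.08); distance from the point to it = 0.52 mm. The point is inside the cross-section, 0.52 mm from the nearest boundary — within the 1.2 mm shell band (3 × 0.4).

shell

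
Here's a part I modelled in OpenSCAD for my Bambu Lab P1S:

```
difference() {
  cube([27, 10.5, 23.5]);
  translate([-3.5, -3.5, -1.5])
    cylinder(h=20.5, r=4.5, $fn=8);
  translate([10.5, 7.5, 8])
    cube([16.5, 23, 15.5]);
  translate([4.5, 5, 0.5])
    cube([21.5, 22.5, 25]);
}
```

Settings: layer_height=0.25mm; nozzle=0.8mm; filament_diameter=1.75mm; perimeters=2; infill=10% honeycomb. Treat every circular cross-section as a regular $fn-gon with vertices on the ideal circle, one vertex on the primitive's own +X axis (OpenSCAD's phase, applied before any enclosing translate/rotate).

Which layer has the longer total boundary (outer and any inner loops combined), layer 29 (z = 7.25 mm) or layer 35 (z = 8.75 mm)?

layer 29 (z = 7.25 mm)

Layer 29 (z = 7.25): the cube is present — its section is the full 27×10.5 rectangle (perimeter 75.00 mm); the r=4.5 cylinder at (-3.5, -3.5) gives a regular 8-gon of circumradius 4.5 (constant along its height) (perimeter = 2·8·4.500·sin(180°/8) = 27.55 mm); the cube at (10.5, 7.5) does not reach this height (z outside [8, 23.5]); the 21.5×22.5 cube at (4.5, 5) contributes its full rectangle (perimeter 88.00 mm); After the difference (first − rest): starting from the 27×10.5 cube, the r=4.5 cylinder at (-3.5, -3.5) misses the remaining region (no effect); the 21.5×22.5 cube at (4.5, 5) partially overlaps it — only the 118.25 mm² overlap (of its 483.75 mm²) is removed, clipping the outline — boundary = 86.00 mm. So its perimeter = 86.00 mm. Layer 35 (z = 8.75): the 27×10.5 cube contributes its full rectangle (perimeter 75.00 mm); the cylinder at (-3.5, -3.5): section is a regular 8-gon, circumradius r=4.5 (perimeter = 2·8·4.500·sin(180°/8) = 27.55 mm); the 16.5×23 cube at (10.5, 7.5) contributes its full rectangle (perimeter 79.00 mm); the 21.5×22.5 cube at (4.5, 5) contributes its full rectangle (perimeter 88.00 mm); Taking the first minus the rest: starting from the 27×10.5 cube, the r=4.5 cylinder at (-3.5, -3.5) misses the remaining region (no effect); the 16.5×23 cube at (10.5, 7.5) partially overlaps it — only the 49.50 mm² overlap (of its 379.50 mm²) is removed, clipping the outline; the 21.5×22.5 cube at (4.5, 5) partially overlaps it — only the 71.75 mm² overlap (of its 483.75 mm²) is removed, clipping the outline — boundary = 80.00 mm. So its perimeter = 80.00 mm. Layer 29 is larger (86.00 vs 80.00 mm).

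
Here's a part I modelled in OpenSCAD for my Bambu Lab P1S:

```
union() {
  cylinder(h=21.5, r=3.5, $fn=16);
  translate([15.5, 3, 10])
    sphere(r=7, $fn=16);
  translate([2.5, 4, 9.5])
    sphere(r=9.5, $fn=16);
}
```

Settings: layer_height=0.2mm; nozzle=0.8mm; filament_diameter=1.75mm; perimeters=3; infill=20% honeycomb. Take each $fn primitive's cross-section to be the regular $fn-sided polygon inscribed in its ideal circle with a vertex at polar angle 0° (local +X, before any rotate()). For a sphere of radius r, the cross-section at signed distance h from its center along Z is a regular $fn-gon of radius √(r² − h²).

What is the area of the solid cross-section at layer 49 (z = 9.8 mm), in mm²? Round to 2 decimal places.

404.67 mm²

At z = 9.8 mm: the r=3.5 cylinder gives a regular 16-gon of circumradius 3.5 (constant along its height) (area = (16/2)·3.500²·sin(360°/16) = 37.50 mm²); the r=7 sphere at (15.5, 3) slices to a regular 16-gon of circumradius 6.997 (√(r²−h²) with h=0.2 from center) (area = (16/2)·6.997²·sin(360°/16) = 149.89 mm²); the sphere at (2.5, 4): section is a regular 16-gon, circumradius = √(r²−h²) = √(9.5²−0.3²) = 9.495 (area = (16/2)·9.495²·sin(360°/16) = 276.02 mm²); Taking the union: the regions partially overlap — summed areas 463.41 mm² minus the doubly-counted overlap 58.74 mm² gives 404.67 mm² — area = 404.67 mm². Overall, the cross-section is a single solid region. Net area = 404.67 mm².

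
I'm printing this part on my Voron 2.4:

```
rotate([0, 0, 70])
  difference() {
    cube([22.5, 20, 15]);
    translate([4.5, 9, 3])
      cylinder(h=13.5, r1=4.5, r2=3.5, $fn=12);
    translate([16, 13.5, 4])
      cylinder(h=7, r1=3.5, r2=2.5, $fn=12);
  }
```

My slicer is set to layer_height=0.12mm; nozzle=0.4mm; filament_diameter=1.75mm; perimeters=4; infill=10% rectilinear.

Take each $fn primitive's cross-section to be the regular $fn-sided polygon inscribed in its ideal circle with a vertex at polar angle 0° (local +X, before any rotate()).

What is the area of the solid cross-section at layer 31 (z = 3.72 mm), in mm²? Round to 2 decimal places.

390.68 mm²

At z = 3.72 mm: the cube is present — its section is the full 22.5×20 rectangle (area 450.00 mm²); the cone at (4.5, 9) contributes a regular 12-gon of circumradius 4.447 (interpolated between r1=4.5 and r2=3.5 at t=0.053) (area = (12/2)·4.447²·sin(360°/12) = 59.32 mm²); the cone at (16, 13.5) does not reach this height (z outside [4, 11]); After the difference (first − rest): starting from the 22.5×20 cube (450.00 mm²), the cone at (4.5, 9) lies wholly inside it (removes its full 59.32 mm² and its 27.62 mm outline becomes a hole wall) — area = 390.68 mm²; (rotated 70° about Z; rotation is an isometry so areas/perimeters/island counts are preserved). Overall, the cross-section is one region with 1 hole. Net area = 390.68 mm².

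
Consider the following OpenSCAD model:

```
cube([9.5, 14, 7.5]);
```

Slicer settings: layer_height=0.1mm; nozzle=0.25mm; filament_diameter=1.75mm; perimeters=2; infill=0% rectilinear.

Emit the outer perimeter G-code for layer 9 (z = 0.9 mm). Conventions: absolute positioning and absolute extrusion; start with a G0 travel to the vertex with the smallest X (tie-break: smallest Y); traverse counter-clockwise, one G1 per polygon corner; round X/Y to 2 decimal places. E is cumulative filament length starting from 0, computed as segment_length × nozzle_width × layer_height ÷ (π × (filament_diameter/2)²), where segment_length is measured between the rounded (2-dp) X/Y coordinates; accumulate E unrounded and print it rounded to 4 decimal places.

At z = 0.9 mm: the cube (footprint 9.5×14) is included at this height. The outline is a single polygon with 4 vertices. Extrusion per mm of travel: 0.25 × 0.1 / (π × 0.875²) = 0.010394. Accumulating E over each segment gives final E = 0.4885.

G0 X0.00 Y0.00 Z0.90
G1 X9.50 Y0.00 E0.0987
G1 X9.50 Y14.00 E0.2443
G1 X0.00 Y14.00 E0.3430
G1 X0.00 Y0.00 E0.4885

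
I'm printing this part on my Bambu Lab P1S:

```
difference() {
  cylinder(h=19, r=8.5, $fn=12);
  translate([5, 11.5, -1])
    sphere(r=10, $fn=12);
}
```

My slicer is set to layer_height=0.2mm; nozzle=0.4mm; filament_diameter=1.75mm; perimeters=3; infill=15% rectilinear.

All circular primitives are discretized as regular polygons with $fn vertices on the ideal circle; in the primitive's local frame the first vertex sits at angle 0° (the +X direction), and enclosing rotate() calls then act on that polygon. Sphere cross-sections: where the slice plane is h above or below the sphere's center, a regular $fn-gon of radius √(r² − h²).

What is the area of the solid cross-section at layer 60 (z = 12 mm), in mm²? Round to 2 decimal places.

216.75 mm²

At z = 12 mm: the r=8.5 cylinder gives a regular 12-gon of circumradius 8.5 (constant along its height) (area = (12/2)·8.500²·sin(360°/12) = 216.75 mm²); the sphere at (5, 11.5) does not reach this height (|z−center|=13.000 > r=10); Taking the first minus the rest: none of the subtracted shapes is present at this height, so the r=8.5 cylinder is unchanged — area = 216.75 mm². Overall, the cross-section is a single solid region. Net area = 216.75 mm².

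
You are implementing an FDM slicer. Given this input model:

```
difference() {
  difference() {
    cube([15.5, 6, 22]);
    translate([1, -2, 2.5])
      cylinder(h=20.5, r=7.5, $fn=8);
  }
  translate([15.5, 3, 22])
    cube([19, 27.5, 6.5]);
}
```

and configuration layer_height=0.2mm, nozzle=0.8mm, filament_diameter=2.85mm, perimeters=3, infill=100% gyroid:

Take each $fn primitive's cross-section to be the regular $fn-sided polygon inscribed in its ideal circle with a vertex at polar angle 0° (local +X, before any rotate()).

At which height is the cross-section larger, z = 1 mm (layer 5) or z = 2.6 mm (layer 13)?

layer 5 (z = 1 mm)

Layer 5 (z = 1): the 15.5×6 cube contributes its full rectangle (area 93.00 mm²); the cylinder at (1, -2) is absent (z outside [2.5, 23]); After the difference (first − rest): none of the subtracted shapes is present at this height, so the 15.5×6 cube is unchanged — area = 93.00 mm²; the cube at (15.5, 3) is not intersected at this z (z outside [22, 28.5]); Taking the first minus the rest: none of the subtracted shapes is present at this height, so the result so far is unchanged — area = 93.00 mm². So its area = 93.00 mm². Layer 13 (z = 2.6): the 15.5×6 cube contributes its full rectangle (area 93.00 mm²); the r=7.5 cylinder at (1, -2) gives a regular 8-gon of circumradius 7.5 (constant along its height) (area = (8/2)·7.500²·sin(360°/8) = 159.10 mm²); Subtracting the remaining from the first: starting from the 15.5×6 cube (93.00 mm²), the r=7.5 cylinder at (1, -2) partially overlaps it — only the 30.90 mm² overlap (of its 159.10 mm²) is removed, clipping the outline — area = 62.10 mm²; the cube at (15.5, 3) is absent (z outside [22, 28.5]); Subtracting the remaining from the first: none of the subtracted shapes is present at this height, so that combined region is unchanged — area = 62.10 mm². So its area = 62.10 mm². Layer 5 is larger (93.00 vs 62.10 mm²).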